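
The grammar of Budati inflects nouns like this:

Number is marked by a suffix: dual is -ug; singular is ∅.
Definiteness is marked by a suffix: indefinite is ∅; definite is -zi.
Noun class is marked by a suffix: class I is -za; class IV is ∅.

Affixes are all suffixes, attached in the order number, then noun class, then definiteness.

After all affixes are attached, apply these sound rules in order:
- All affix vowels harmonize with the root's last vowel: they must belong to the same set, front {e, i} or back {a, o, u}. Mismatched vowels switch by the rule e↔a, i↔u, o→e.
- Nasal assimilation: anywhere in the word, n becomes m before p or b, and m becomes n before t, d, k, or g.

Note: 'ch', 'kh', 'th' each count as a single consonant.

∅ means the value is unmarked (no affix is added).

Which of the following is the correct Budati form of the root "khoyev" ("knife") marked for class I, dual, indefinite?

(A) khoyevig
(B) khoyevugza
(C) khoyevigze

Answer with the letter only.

Attach number dual -ug → khoyevug.
Attach noun class class I -za → khoyevugza.
definiteness = indefinite: zero marking, form stays khoyevugza.
Apply vowel harmony: khoyevugza → khoyevigze.
Nasal assimilation: no change.
So the correct form is khoyevigze, option (C).
(A) khoyevig is wrong: it uses class IV instead of class I for noun class.
(B) khoyevugza is wrong: it fails to apply the sound rule(s).

C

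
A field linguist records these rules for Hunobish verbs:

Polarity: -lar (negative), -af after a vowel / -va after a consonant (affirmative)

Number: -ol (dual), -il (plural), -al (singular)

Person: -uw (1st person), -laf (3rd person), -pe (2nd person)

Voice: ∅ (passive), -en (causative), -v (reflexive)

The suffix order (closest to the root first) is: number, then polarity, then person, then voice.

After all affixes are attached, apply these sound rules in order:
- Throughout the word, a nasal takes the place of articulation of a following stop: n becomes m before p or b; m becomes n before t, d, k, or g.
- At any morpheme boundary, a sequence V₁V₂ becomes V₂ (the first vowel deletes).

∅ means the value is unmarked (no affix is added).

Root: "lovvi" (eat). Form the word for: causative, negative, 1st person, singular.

Attach number singular -al → lovvial.
Attach polarity negative -lar → lovviallar.
Attach person 1st person -uw → lovviallaruw.
Attach voice causative -en → lovviallaruwen.
Nasal assimilation: no change.
Apply vowel deletion: lovviallaruwen → lovvallaruwen.

lovvallaruwen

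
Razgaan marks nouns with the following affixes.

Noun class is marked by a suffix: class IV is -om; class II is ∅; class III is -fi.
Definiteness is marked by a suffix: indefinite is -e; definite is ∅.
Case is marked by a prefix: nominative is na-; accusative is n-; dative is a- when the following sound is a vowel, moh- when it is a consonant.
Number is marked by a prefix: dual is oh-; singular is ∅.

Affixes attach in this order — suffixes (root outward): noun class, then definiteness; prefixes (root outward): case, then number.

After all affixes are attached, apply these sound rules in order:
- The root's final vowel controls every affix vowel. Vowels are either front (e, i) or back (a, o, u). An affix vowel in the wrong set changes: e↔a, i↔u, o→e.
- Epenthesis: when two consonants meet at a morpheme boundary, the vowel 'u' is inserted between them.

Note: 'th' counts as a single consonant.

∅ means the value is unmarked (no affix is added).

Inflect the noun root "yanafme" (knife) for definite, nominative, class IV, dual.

Attach case nominative na- → nayanafme.
Attach noun class class IV -om → nayanafmeom.
definiteness = definite: zero marking, form stays nayanafmeom.
Attach number dual oh- → ohnayanafmeom.
Apply vowel harmony: ohnayanafmeom → ehneyanafmeem.
Apply epenthesis: ehneyanafmeem → ehuneyanafmeem.

ehuneyanafmeem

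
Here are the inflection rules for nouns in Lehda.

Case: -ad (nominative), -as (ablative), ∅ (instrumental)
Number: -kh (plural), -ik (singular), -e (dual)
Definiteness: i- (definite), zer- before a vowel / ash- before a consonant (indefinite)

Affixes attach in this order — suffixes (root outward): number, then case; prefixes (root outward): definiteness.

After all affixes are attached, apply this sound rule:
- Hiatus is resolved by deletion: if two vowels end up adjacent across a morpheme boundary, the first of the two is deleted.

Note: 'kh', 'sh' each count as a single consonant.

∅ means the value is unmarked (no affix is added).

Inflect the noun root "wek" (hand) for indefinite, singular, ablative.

ashwekikas

Attach definiteness indefinite ash- (before consonant 'w') → ashwek.
Attach number singular -ik → ashwekik.
Attach case ablative -as → ashwekikas.
Vowel deletion: no change.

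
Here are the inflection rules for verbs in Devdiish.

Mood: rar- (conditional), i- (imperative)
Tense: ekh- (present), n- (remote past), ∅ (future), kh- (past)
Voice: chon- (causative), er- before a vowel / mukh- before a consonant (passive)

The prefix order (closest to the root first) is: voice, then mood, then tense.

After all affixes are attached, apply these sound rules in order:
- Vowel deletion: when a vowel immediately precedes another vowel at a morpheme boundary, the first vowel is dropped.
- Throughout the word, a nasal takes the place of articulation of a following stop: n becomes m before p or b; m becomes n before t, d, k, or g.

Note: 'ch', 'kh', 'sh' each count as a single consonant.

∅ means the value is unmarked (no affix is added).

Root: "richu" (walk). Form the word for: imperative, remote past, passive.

Attach voice passive mukh- (before consonant 'r') → mukhrichu.
Attach mood imperative i- → imukhrichu.
Attach tense remote past n- → nimukhrichu.
Vowel deletion: no change.
Nasal assimilation: no change.

nimukhrichu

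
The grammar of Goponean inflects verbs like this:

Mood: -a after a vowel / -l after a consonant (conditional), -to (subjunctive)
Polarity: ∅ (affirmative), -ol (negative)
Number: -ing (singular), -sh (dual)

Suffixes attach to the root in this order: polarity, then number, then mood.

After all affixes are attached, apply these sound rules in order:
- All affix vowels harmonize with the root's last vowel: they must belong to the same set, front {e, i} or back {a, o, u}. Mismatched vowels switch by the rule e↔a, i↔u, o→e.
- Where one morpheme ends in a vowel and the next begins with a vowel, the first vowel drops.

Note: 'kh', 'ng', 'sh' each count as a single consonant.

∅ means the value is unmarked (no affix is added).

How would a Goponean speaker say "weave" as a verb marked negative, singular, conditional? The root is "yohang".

yohangolungl

Attach polarity negative -ol → yohangol.
Attach number singular -ing → yohangoling.
Attach mood conditional -l (after consonant 'ng') → yohangolingl.
Apply vowel harmony: yohangolingl → yohangolungl.
Vowel deletion: no change.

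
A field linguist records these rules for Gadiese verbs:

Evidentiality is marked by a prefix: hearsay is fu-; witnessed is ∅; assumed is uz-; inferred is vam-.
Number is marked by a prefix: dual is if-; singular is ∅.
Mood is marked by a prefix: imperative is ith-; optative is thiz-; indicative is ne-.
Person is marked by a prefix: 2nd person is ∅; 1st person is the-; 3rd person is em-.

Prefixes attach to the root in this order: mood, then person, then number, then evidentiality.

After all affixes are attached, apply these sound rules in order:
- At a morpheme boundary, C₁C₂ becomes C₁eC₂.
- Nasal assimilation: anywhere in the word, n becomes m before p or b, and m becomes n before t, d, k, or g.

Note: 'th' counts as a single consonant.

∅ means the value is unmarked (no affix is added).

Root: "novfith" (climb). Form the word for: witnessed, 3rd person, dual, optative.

Attach mood optative thiz- → thiznovfith.
Attach person 3rd person em- → emthiznovfith.
Attach number dual if- → ifemthiznovfith.
evidentiality = witnessed: zero marking, form stays ifemthiznovfith.
Apply epenthesis: ifemthiznovfith → ifemethizenovfith.
Nasal assimilation: no change.

ifemethizenovfith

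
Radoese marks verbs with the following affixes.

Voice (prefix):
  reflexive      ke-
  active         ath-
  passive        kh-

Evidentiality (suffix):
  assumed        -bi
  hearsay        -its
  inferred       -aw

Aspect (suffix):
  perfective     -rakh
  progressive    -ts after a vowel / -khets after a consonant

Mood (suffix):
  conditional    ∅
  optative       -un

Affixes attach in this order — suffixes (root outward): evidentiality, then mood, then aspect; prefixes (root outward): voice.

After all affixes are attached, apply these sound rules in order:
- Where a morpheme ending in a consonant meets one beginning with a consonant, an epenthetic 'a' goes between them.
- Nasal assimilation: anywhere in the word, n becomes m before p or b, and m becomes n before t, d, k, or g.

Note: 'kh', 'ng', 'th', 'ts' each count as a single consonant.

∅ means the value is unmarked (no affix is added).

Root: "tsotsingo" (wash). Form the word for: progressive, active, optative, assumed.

athatsotsingobiunakhets

Attach evidentiality assumed -bi → tsotsingobi.
Attach mood optative -un → tsotsingobiun.
Attach aspect progressive -khets (after consonant 'n') → tsotsingobiunkhets.
Attach voice active ath- → athtsotsingobiunkhets.
Apply epenthesis: athtsotsingobiunkhets → athatsotsingobiunakhets.
Nasal assimilation: no change.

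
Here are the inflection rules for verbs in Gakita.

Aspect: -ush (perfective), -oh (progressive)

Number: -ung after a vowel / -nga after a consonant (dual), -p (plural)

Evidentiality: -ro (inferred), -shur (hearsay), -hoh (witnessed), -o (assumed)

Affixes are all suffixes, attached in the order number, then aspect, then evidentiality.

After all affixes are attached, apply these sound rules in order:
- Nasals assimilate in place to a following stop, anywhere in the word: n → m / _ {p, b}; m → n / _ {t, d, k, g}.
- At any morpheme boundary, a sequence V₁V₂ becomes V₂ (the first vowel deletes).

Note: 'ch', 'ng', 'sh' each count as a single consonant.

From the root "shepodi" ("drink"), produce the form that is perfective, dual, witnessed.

Attach number dual -ung (after vowel 'i') → shepodiung.
Attach aspect perfective -ush → shepodiungush.
Attach evidentiality witnessed -hoh → shepodiungushhoh.
Nasal assimilation: no change.
Apply vowel deletion: shepodiungushhoh → shepodungushhoh.

shepodungushhoh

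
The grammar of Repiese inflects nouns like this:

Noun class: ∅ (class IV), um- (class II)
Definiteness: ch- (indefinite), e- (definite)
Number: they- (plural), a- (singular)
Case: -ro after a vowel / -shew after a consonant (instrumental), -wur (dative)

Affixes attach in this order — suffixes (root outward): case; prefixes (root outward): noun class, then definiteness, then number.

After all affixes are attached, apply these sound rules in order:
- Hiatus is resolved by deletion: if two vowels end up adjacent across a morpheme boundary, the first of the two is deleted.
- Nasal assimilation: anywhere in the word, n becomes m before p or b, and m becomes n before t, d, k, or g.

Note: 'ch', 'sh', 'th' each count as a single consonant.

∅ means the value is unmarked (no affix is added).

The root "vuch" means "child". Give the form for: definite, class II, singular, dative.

umvuchwur

Attach case dative -wur → vuchwur.
Attach noun class class II um- → umvuchwur.
Attach definiteness definite e- → eumvuchwur.
Attach number singular a- → aeumvuchwur.
Apply vowel deletion: aeumvuchwur → umvuchwur.
Nasal assimilation: no change.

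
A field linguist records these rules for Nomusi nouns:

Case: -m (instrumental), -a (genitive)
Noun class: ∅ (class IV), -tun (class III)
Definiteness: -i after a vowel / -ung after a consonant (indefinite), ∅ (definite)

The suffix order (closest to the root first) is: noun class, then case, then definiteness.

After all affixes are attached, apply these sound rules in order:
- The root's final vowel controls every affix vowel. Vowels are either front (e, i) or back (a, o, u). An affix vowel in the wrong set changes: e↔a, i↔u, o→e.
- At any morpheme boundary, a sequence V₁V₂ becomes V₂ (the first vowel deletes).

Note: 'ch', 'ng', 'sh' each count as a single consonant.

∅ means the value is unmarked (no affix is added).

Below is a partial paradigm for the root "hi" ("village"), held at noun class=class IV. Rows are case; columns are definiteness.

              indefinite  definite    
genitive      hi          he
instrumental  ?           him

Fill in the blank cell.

himing

noun class = class IV: zero marking, form stays hi.
Attach case instrumental -m → him.
Attach definiteness indefinite -ung (after consonant 'm') → himung.
Apply vowel harmony: himung → himing.
Vowel deletion: no change.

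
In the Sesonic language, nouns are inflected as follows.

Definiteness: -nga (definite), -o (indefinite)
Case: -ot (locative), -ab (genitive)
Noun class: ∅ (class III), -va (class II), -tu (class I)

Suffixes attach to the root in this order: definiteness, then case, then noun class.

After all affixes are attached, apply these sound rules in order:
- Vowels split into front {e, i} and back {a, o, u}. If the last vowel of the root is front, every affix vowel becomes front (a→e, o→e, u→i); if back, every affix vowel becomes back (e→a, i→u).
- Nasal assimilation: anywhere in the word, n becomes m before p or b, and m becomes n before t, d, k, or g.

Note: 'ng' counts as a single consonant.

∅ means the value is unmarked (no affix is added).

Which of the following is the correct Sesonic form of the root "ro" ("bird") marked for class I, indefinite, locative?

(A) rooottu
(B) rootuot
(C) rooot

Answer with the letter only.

A

Attach definiteness indefinite -o → roo.
Attach case locative -ot → rooot.
Attach noun class class I -tu → rooottu.
Vowel harmony: no change.
Nasal assimilation: no change.
So the correct form is rooottu, option (A).
(B) rootuot is wrong: it has the affixes in the wrong order.
(C) rooot is wrong: it uses class III instead of class I for noun class.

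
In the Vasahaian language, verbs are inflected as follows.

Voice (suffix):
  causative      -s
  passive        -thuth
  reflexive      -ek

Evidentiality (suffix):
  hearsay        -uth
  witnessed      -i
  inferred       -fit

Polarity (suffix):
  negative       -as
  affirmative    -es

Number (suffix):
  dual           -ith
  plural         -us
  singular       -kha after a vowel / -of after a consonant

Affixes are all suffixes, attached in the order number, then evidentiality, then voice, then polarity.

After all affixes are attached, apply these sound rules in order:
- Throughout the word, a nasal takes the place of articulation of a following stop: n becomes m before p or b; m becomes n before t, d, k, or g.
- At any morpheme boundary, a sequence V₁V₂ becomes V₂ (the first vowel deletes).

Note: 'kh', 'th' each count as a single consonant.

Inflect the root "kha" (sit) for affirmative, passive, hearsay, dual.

khithuththuthes

Attach number dual -ith → khaith.
Attach evidentiality hearsay -uth → khaithuth.
Attach voice passive -thuth → khaithuththuth.
Attach polarity affirmative -es → khaithuththuthes.
Nasal assimilation: no change.
Apply vowel deletion: khaithuththuthes → khithuththuthes.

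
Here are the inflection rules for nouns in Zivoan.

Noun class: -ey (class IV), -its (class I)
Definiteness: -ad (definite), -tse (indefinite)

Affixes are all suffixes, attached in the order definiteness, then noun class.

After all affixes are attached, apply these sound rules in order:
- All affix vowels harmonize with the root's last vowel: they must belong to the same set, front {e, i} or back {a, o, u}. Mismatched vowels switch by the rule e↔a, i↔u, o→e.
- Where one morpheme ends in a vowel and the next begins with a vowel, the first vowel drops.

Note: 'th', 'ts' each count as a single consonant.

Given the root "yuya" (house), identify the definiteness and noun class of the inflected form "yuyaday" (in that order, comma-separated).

definite, class IV

Segment: yuya-ad-ey.
definiteness: -ad → definite.
noun class: -ey → class IV.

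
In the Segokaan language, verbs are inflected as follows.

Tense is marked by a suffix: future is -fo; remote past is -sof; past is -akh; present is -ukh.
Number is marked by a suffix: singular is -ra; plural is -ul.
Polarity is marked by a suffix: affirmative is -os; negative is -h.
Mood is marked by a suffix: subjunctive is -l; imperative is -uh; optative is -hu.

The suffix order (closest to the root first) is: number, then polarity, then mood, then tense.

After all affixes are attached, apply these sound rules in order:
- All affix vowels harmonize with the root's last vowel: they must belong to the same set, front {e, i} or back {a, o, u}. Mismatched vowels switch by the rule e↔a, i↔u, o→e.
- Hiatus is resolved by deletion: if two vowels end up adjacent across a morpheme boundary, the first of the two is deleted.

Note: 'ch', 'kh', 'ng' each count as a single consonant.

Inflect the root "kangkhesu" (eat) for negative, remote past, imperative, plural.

Attach number plural -ul → kangkhesuul.
Attach polarity negative -h → kangkhesuulh.
Attach mood imperative -uh → kangkhesuulhuh.
Attach tense remote past -sof → kangkhesuulhuhsof.
Vowel harmony: no change.
Apply vowel deletion: kangkhesuulhuhsof → kangkhesulhuhsof.

kangkhesulhuhsof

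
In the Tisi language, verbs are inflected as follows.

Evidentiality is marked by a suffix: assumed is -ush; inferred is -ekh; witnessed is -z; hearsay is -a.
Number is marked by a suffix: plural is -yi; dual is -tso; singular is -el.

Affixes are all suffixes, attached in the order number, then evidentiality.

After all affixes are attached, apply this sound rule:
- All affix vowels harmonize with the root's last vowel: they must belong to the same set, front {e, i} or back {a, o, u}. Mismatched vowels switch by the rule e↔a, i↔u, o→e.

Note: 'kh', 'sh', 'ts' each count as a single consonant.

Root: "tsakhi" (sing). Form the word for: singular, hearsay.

Attach number singular -el → tsakhiel.
Attach evidentiality hearsay -a → tsakhiela.
Apply vowel harmony: tsakhiela → tsakhiele.

tsakhiele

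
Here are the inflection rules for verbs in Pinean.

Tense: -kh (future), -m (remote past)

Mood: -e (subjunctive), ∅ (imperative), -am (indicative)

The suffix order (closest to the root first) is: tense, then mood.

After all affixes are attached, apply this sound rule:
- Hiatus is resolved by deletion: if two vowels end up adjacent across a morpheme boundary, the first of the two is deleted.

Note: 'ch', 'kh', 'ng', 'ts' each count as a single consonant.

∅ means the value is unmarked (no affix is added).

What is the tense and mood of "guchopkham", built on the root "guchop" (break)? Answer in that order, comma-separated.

Segment: guchop-kh-am.
tense: -kh → future.
mood: -am → indicative.

future, indicative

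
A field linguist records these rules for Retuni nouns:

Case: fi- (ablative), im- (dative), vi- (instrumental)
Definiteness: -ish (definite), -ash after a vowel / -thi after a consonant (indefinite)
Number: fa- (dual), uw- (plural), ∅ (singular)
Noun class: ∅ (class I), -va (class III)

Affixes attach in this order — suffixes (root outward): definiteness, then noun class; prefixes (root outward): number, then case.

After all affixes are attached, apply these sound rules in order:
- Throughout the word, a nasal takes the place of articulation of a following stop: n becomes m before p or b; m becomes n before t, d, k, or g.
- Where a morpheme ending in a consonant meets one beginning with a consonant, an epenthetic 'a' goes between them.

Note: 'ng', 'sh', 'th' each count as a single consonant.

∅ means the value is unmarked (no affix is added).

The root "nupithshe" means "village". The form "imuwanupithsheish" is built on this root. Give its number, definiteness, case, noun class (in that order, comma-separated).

Segment: im-uw-nupithshe-ish.
number: uw- → plural.
definiteness: -ish → definite.
case: im- → dative.
noun class: ∅ → class I.

plural, definite, dative, class I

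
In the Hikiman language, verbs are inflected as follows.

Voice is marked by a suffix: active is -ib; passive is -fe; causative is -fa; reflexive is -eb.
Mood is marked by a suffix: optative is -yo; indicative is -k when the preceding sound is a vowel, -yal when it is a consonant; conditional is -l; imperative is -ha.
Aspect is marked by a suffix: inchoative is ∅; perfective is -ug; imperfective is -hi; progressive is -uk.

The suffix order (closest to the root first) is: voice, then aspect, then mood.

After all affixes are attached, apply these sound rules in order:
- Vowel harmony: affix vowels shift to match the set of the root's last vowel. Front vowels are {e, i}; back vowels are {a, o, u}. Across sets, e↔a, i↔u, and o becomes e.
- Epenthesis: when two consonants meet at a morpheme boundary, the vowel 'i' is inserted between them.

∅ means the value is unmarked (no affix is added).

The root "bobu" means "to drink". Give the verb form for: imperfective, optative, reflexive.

Attach voice reflexive -eb → bobueb.
Attach aspect imperfective -hi → bobuebhi.
Attach mood optative -yo → bobuebhiyo.
Apply vowel harmony: bobuebhiyo → bobuabhuyo.
Apply epenthesis: bobuabhuyo → bobuabihuyo.

bobuabihuyo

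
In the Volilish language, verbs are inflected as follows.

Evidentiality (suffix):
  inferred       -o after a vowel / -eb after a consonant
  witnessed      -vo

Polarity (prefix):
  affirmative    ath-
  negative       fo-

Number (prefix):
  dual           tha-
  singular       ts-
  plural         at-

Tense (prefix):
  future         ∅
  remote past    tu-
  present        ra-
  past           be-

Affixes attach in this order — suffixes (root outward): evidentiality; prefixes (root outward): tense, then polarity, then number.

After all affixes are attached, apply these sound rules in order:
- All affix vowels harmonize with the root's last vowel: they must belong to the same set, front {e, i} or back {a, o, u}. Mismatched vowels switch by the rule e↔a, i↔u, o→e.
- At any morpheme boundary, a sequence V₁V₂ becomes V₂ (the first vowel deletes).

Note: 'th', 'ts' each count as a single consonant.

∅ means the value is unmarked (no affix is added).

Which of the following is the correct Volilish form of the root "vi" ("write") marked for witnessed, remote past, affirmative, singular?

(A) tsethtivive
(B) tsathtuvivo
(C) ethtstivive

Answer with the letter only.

A

Attach evidentiality witnessed -vo → vivo.
Attach tense remote past tu- → tuvivo.
Attach polarity affirmative ath- → athtuvivo.
Attach number singular ts- → tsathtuvivo.
Apply vowel harmony: tsathtuvivo → tsethtivive.
Vowel deletion: no change.
So the correct form is tsethtivive, option (A).
(C) ethtstivive is wrong: it has the affixes in the wrong order.
(B) tsathtuvivo is wrong: it fails to apply the sound rule(s).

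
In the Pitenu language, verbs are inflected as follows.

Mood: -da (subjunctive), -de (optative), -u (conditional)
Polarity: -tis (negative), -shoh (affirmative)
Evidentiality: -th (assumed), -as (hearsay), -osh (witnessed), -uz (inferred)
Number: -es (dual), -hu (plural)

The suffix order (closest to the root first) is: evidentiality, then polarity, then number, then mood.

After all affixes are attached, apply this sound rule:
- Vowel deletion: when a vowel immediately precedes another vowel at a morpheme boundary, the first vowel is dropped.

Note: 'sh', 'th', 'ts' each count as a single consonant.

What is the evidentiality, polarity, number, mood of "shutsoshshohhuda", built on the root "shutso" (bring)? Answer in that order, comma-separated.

Segment: shutso-osh-shoh-hu-da.
evidentiality: -osh → witnessed.
polarity: -shoh → affirmative.
number: -hu → plural.
mood: -da → subjunctive.

witnessed, affirmative, plural, subjunctive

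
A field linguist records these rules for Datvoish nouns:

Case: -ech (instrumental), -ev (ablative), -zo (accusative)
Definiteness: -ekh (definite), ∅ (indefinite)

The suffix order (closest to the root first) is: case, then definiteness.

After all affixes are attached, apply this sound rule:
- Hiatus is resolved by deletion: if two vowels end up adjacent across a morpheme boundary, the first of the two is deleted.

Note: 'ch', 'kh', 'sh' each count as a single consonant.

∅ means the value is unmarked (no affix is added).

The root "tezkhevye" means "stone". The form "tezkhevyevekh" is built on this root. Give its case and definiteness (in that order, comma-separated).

ablative, definite

Segment: tezkhevye-ev-ekh.
case: -ev → ablative.
definiteness: -ekh → definite.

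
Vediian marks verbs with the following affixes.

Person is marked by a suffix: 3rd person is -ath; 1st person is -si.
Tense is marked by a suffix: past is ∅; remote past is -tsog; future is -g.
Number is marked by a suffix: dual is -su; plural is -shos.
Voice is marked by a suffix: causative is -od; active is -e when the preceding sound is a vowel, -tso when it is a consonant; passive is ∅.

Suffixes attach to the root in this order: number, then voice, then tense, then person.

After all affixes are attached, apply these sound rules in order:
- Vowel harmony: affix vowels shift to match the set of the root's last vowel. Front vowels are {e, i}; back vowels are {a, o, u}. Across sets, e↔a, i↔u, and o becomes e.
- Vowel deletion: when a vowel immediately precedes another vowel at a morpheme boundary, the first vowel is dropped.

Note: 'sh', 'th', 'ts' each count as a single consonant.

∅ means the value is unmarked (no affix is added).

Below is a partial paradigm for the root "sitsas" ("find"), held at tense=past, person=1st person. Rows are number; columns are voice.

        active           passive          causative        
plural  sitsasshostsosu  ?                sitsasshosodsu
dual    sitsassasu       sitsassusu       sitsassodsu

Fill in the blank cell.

Attach number plural -shos → sitsasshos.
voice = passive: zero marking, form stays sitsasshos.
tense = past: zero marking, form stays sitsasshos.
Attach person 1st person -si → sitsasshossi.
Apply vowel harmony: sitsasshossi → sitsasshossu.
Vowel deletion: no change.

sitsasshossu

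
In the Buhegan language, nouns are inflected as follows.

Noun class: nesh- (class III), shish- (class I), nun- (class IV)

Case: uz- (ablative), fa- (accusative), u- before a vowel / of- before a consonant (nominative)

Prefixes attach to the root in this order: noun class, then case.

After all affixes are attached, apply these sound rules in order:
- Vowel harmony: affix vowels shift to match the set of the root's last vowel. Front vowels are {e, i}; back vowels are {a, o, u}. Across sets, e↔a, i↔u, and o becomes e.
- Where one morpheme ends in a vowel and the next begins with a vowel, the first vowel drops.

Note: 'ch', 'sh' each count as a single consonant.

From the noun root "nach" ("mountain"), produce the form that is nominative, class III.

Attach noun class class III nesh- → neshnach.
Attach case nominative of- (before consonant 'n') → ofneshnach.
Apply vowel harmony: ofneshnach → ofnashnach.
Vowel deletion: no change.

ofnashnach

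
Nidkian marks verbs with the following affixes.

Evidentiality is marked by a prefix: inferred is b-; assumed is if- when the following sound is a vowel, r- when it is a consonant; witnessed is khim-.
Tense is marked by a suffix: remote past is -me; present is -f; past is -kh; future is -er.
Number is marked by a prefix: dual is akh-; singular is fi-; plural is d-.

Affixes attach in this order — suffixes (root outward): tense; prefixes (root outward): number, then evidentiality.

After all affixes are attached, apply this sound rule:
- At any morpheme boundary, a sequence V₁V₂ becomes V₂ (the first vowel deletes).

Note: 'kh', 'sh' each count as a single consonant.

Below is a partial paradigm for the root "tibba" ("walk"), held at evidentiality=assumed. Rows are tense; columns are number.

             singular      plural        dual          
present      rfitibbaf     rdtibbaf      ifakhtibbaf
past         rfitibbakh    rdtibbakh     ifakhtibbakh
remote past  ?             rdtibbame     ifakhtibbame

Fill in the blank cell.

Attach number singular fi- → fitibba.
Attach tense remote past -me → fitibbame.
Attach evidentiality assumed r- (before consonant 'f') → rfitibbame.
Vowel deletion: no change.

rfitibbame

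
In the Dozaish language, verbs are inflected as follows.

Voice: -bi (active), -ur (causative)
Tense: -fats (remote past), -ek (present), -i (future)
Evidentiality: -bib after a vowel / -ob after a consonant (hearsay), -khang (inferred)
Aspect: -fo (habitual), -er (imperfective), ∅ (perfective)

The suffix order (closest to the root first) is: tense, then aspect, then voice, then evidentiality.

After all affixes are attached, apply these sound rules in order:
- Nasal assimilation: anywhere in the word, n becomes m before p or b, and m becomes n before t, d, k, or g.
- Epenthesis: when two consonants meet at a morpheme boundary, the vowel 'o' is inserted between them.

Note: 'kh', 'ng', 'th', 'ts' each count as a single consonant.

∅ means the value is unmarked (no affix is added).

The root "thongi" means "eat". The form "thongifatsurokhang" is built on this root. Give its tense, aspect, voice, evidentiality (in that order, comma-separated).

Segment: thongi-fats-ur-khang.
tense: -fats → remote past.
aspect: ∅ → perfective.
voice: -ur → causative.
evidentiality: -khang → inferred.

remote past, perfective, causative, inferred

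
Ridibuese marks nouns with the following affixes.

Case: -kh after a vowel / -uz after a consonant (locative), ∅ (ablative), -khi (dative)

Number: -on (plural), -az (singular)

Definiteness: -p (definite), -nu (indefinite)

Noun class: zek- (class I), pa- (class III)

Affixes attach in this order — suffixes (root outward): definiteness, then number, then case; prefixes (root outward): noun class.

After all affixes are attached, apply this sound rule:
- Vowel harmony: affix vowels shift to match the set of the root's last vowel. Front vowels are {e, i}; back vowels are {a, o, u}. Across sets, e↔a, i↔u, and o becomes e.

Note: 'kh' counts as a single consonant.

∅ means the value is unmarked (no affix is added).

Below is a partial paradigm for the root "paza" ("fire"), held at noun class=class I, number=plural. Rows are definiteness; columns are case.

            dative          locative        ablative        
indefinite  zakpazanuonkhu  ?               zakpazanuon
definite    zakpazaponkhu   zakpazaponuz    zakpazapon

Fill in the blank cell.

zakpazanuonuz

Attach definiteness indefinite -nu → pazanu.
Attach noun class class I zek- → zekpazanu.
Attach number plural -on → zekpazanuon.
Attach case locative -uz (after consonant 'n') → zekpazanuonuz.
Apply vowel harmony: zekpazanuonuz → zakpazanuonuz.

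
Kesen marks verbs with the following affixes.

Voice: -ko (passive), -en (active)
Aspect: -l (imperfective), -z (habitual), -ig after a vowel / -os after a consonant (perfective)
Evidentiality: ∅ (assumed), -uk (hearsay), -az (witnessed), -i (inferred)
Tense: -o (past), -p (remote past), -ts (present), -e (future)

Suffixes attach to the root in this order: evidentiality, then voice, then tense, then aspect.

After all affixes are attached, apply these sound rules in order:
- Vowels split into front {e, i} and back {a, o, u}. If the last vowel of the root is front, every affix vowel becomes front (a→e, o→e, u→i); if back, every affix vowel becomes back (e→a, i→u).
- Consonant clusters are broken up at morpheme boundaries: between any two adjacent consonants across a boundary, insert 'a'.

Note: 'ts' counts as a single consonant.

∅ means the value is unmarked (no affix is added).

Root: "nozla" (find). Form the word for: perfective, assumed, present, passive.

nozlakotsos

evidentiality = assumed: zero marking, form stays nozla.
Attach voice passive -ko → nozlako.
Attach tense present -ts → nozlakots.
Attach aspect perfective -os (after consonant 'ts') → nozlakotsos.
Vowel harmony: no change.
Epenthesis: no change.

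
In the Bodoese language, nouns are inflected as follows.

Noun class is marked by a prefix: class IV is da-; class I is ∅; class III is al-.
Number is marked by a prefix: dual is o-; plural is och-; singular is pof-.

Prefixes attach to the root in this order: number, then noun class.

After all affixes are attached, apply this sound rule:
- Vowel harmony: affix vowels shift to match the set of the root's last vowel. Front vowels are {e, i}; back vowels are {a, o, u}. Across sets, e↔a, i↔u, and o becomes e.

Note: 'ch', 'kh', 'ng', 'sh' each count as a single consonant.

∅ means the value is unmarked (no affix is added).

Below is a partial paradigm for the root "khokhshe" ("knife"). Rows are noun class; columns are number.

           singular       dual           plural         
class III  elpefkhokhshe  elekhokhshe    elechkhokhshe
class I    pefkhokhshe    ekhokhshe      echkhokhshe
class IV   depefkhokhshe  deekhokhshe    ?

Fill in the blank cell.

deechkhokhshe

Attach number plural och- → ochkhokhshe.
Attach noun class class IV da- → daochkhokhshe.
Apply vowel harmony: daochkhokhshe → deechkhokhshe.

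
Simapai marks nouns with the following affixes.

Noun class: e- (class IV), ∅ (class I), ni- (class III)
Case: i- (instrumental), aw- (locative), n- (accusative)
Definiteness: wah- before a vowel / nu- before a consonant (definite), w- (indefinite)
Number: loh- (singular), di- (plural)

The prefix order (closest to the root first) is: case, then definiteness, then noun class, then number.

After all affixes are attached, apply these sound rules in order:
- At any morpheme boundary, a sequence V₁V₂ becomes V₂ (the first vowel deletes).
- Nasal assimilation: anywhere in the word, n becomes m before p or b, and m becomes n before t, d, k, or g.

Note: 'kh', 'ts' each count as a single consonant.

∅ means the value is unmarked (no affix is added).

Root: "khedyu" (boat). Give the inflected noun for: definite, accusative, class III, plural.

dininunkhedyu

Attach case accusative n- → nkhedyu.
Attach definiteness definite nu- (before consonant 'n') → nunkhedyu.
Attach noun class class III ni- → ninunkhedyu.
Attach number plural di- → dininunkhedyu.
Vowel deletion: no change.
Nasal assimilation: no change.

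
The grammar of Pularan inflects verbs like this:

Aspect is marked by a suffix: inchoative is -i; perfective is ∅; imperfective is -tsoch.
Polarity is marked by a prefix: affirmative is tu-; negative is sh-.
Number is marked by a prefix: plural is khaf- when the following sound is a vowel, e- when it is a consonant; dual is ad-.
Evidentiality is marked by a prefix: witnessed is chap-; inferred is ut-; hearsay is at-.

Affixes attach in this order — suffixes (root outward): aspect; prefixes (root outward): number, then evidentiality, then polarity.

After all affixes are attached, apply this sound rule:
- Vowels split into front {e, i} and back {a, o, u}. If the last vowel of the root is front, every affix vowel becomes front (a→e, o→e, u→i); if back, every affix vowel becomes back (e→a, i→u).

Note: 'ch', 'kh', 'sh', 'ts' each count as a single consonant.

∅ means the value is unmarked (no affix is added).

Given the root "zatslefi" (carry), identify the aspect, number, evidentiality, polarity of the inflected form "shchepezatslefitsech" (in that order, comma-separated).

imperfective, plural, witnessed, negative

Segment: sh-chap-e-zatslefi-tsoch.
aspect: -tsoch → imperfective.
number: khaf/e- → plural.
evidentiality: chap- → witnessed.
polarity: sh- → negative.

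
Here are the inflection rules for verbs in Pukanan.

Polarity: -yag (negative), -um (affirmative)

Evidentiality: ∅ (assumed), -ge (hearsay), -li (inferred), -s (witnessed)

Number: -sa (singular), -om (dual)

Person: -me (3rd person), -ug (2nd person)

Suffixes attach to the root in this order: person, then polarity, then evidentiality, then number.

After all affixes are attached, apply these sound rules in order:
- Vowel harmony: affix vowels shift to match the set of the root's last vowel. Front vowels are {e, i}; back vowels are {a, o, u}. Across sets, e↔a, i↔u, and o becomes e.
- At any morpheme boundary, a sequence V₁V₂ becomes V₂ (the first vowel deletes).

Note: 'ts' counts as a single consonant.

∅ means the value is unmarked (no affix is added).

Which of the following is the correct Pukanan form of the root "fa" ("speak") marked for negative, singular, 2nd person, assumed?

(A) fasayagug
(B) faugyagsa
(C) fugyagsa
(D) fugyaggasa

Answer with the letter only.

C

Attach person 2nd person -ug → faug.
Attach polarity negative -yag → faugyag.
evidentiality = assumed: zero marking, form stays faugyag.
Attach number singular -sa → faugyagsa.
Vowel harmony: no change.
Apply vowel deletion: faugyagsa → fugyagsa.
So the correct form is fugyagsa, option (C).
(A) fasayagug is wrong: it has the affixes in the wrong order.
(B) faugyagsa is wrong: it fails to apply the sound rule(s).
(D) fugyaggasa is wrong: it uses hearsay instead of assumed for evidentiality.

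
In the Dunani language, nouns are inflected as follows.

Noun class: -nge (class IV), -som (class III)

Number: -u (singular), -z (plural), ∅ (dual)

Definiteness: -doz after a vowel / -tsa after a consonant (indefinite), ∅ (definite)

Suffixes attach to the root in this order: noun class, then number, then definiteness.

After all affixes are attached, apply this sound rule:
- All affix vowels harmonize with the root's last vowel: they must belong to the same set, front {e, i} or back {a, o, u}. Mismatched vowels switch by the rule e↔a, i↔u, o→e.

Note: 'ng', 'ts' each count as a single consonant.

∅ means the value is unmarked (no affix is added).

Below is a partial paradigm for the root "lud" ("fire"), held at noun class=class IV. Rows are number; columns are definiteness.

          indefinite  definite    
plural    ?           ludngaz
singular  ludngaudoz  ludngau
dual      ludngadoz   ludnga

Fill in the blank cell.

ludngaztsa

Attach noun class class IV -nge → ludnge.
Attach number plural -z → ludngez.
Attach definiteness indefinite -tsa (after consonant 'z') → ludngeztsa.
Apply vowel harmony: ludngeztsa → ludngaztsa.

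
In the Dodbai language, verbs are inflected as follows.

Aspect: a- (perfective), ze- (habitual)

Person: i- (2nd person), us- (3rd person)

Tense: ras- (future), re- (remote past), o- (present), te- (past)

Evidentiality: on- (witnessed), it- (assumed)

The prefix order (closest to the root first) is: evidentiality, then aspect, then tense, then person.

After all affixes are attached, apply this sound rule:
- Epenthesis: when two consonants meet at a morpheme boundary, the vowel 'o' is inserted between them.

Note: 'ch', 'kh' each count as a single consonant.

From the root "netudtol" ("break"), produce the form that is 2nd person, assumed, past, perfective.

Attach evidentiality assumed it- → itnetudtol.
Attach aspect perfective a- → aitnetudtol.
Attach tense past te- → teaitnetudtol.
Attach person 2nd person i- → iteaitnetudtol.
Apply epenthesis: iteaitnetudtol → iteaitonetudtol.

iteaitonetudtol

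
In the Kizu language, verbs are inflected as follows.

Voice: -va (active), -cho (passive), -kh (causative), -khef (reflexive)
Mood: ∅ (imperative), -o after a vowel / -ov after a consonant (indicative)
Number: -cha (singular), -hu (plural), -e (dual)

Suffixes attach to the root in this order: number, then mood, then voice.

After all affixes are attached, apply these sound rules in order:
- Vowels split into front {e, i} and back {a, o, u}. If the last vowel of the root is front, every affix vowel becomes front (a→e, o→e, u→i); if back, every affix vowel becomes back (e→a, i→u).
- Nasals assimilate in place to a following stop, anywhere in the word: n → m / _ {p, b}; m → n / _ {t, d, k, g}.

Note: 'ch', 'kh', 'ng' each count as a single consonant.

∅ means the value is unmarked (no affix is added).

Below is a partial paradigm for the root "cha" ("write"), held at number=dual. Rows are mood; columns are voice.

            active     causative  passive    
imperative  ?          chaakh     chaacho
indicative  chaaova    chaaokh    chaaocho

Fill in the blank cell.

Attach number dual -e → chae.
mood = imperative: zero marking, form stays chae.
Attach voice active -va → chaeva.
Apply vowel harmony: chaeva → chaava.
Nasal assimilation: no change.

chaava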